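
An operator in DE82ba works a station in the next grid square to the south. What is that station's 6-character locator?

Latitude subsquare a = 0; −1 → -1, wraps to 23 = x, carry into square.
Latitude square 2; −1 → 1.
The longitude characters are unchanged.

DE81bx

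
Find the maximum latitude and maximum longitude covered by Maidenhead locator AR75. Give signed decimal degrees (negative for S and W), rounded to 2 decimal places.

Field A=0, R=17: +0·20° lon, +17·10° lat → SW at lon -180°, lat 80°.
Square 7, 5: +7·2° lon, +5·1° lat → SW at lon -166°, lat 85°.
Cell spans 2° lon × 1° lat. NE corner is SW corner plus one full cell.
latitude 86.00, longitude -164.00.

86.00, -164.00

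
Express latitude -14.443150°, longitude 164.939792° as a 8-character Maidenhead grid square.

Add 180° to longitude and 90° to latitude: 344.93979, 75.55685.
Field: lon ⌊344.93979/20⌋ = 17 → R; lat ⌊75.55685/10⌋ = 7 → H.
Square: lon ⌊4.93979/2⌋ = 2; lat ⌊5.55685/1⌋ = 5.
Subsquare: lon ⌊0.93979/0.0833333⌋ = 11 → l; lat ⌊0.55685/0.0416667⌋ = 13 → n.
Extended square: lon ⌊0.02313/0.00833333⌋ = 2; lat ⌊0.01518/0.00416667⌋ = 3.

RH25ln23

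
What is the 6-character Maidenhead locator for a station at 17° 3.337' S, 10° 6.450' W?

IH42ww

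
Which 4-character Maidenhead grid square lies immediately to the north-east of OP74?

OP85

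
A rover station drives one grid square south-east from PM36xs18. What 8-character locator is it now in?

PM36xs27

Longitude extended square 1; +1 → 2.
Latitude extended square 8; −1 → 7.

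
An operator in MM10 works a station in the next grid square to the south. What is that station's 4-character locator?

Latitude square 0; −1 → -1, wraps to 9, carry into field.
Latitude field M = 12; −1 → 11 = L.
The longitude characters are unchanged.

ML19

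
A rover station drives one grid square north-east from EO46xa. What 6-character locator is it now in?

Longitude subsquare x = 23; +1 → 24, wraps to 0 = a, carry into square.
Longitude square 4; +1 → 5.
Latitude subsquare a = 0; +1 → 1 = b.

EO56ab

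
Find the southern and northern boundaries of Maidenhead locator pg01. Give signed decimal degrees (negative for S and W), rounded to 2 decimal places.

-29.00, -28.00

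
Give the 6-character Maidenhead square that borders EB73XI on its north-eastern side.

Longitude subsquare x = 23; +1 → 24, wraps to 0 = a, carry into square.
Longitude square 7; +1 → 8.
Latitude subsquare i = 8; +1 → 9 = j.

EB83aj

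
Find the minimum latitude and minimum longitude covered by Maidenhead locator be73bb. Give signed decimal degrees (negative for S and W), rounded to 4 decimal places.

Field B=1, E=4: +1·20° lon, +4·10° lat → SW at lon -160°, lat -50°.
Square 7, 3: +7·2° lon, +3·1° lat → SW at lon -146°, lat -47°.
Subsquare b=1, b=1: +1·0.0833333° lon, +1·0.0416667° lat → SW at lon -145.917°, lat -46.9583°.
latitude -46.9583, longitude -145.9167.

-46.9583, -145.9167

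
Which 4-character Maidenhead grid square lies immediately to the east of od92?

PD02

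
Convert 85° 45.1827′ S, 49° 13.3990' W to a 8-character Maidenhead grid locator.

Offset from 180°W / 90°S: lon 130.77668°, lat 4.24695°.
Field: 130.77668/20 → 6 → G, 4.24695/10 → 0 → A; chars GA.
Square: 10.77668/2 → 5, 4.24695/1 → 4; chars 54.
Subsquare: 0.77668/0.0833333 → 9 → j, 0.24695/0.0416667 → 5 → f; chars jf.
Extended square: 0.02668/0.00833333 → 3, 0.03862/0.00416667 → 9; chars 39.

GA54jf39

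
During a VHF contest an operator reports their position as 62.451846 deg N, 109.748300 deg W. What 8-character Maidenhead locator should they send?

DP52dk08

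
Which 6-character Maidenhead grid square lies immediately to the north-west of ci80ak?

CI70xl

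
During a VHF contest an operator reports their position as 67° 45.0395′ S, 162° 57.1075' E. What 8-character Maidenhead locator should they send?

Add 180° to longitude and 90° to latitude: 342.95179, 22.24934.
Field (20°×10°, letters A–R): lon ⌊342.95179/20⌋ = 17 → R; lat ⌊22.24934/10⌋ = 2 → C.
Square (2°×1°, digits 0–9): lon ⌊2.95179/2⌋ = 1; lat ⌊2.24934/1⌋ = 2.
Subsquare (5′×2.5′, letters a–x): lon ⌊0.95179/0.0833333⌋ = 11 → l; lat ⌊0.24934/0.0416667⌋ = 5 → f.
Extended square (30″×15″, digits 0–9): lon ⌊0.03513/0.00833333⌋ = 4; lat ⌊0.04101/0.00416667⌋ = 9.

RC12lf49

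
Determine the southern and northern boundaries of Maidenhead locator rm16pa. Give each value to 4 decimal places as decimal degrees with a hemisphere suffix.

Field R=17, M=12: +17·20° lon, +12·10° lat → SW at lon 160°, lat 30°.
Square 1, 6: +1·2° lon, +6·1° lat → SW at lon 162°, lat 36°.
Subsquare p=15, a=0: +15·0.0833333° lon, +0·0.0416667° lat → SW at lon 163.25°, lat 36°.
Cell spans 0.0833333° lon × 0.0416667° lat.
south 36.0000° N, north 36.0417° N.

36.0000° N, 36.0417° N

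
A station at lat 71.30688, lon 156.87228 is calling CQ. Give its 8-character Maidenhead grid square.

QQ81kh43

Add 180° to longitude and 90° to latitude: 336.87228, 161.30688.
Field (20°×10°, letters A–R): 336.87228/20 → 16 → Q, 161.30688/10 → 16 → Q; chars QQ.
Square (2°×1°, digits 0–9): 16.87228/2 → 8, 1.30688/1 → 1; chars 81.
Subsquare (5′×2.5′, letters a–x): 0.87228/0.0833333 → 10 → k, 0.30688/0.0416667 → 7 → h; chars kh.
Extended square (30″×15″, digits 0–9): 0.03895/0.00833333 → 4, 0.01521/0.00416667 → 3; chars 43.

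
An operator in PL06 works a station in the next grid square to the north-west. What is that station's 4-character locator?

OL97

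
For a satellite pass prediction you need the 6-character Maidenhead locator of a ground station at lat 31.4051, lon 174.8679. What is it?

Add 180° to longitude and 90° to latitude: 354.8679, 121.4051.
Field: lon ⌊354.8679/20⌋ = 17 → R; lat ⌊121.4051/10⌋ = 12 → M.
Square: lon ⌊14.8679/2⌋ = 7; lat ⌊1.4051/1⌋ = 1.
Subsquare: lon ⌊0.8679/0.0833333⌋ = 10 → k; lat ⌊0.4051/0.0416667⌋ = 9 → j.

RM71kj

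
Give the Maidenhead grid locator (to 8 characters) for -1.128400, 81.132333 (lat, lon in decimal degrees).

NI08nu59

Add 180° to longitude and 90° to latitude: 261.13233, 88.87160.
Field: lon ⌊261.13233/20⌋ = 13 → N; lat ⌊88.87160/10⌋ = 8 → I.
Square: lon ⌊1.13233/2⌋ = 0; lat ⌊8.87160/1⌋ = 8.
Subsquare: lon ⌊1.13233/0.0833333⌋ = 13 → n; lat ⌊0.87160/0.0416667⌋ = 20 → u.
Extended square: lon ⌊0.04900/0.00833333⌋ = 5; lat ⌊0.03827/0.00416667⌋ = 9.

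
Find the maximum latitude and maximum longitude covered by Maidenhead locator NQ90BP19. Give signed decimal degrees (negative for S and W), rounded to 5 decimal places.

70.66667, 98.10000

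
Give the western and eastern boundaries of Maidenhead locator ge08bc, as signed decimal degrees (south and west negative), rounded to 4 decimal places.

-59.9167, -59.8333

Field G=6, E=4: +6·20° lon, +4·10° lat → SW at lon -60°, lat -50°.
Square 0, 8: +0·2° lon, +8·1° lat → SW at lon -60°, lat -42°.
Subsquare b=1, c=2: +1·0.0833333° lon, +2·0.0416667° lat → SW at lon -59.9167°, lat -41.9167°.
Cell spans 0.0833333° lon × 0.0416667° lat.
west -59.9167, east -59.8333.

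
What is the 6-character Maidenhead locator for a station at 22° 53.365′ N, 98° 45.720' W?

EL02ov

Offset from 180°W / 90°S: lon 81.2380°, lat 112.8894°.
Field (20°×10°, letters A–R): lon ⌊81.2380/20⌋ = 4 → E; lat ⌊112.8894/10⌋ = 11 → L.
Square (2°×1°, digits 0–9): lon ⌊1.2380/2⌋ = 0; lat ⌊2.8894/1⌋ = 2.
Subsquare (5′×2.5′, letters a–x): lon ⌊1.2380/0.0833333⌋ = 14 → o; lat ⌊0.8894/0.0416667⌋ = 21 → v.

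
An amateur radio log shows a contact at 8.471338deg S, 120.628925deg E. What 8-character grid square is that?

PI01hm56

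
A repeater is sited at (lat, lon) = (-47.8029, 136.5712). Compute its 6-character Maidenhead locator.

Add 180° to longitude and 90° to latitude: 316.5712, 42.1971.
Field (20°×10°, letters A–R): lon ⌊316.5712/20⌋ = 15 → P; lat ⌊42.1971/10⌋ = 4 → E.
Square (2°×1°, digits 0–9): lon ⌊16.5712/2⌋ = 8; lat ⌊2.1971/1⌋ = 2.
Subsquare (5′×2.5′, letters a–x): lon ⌊0.5712/0.0833333⌋ = 6 → g; lat ⌊0.1971/0.0416667⌋ = 4 → e.

PE82ge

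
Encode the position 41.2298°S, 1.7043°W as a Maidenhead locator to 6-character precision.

IE98ds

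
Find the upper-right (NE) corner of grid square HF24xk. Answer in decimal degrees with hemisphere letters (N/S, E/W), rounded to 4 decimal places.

35.5417° S, 34.0000° W

Field H=7, F=5: +7·20° lon, +5·10° lat → SW at lon -40°, lat -40°.
Square 2, 4: +2·2° lon, +4·1° lat → SW at lon -36°, lat -36°.
Subsquare x=23, k=10: +23·0.0833333° lon, +10·0.0416667° lat → SW at lon -34.0833°, lat -35.5833°.
Cell spans 0.0833333° lon × 0.0416667° lat. NE corner is SW corner plus one full cell.
latitude 35.5417° S, longitude 34.0000° W.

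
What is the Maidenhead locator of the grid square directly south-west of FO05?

EO94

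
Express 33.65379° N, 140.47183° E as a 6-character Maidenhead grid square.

QM03fp

Add 180° to longitude and 90° to latitude: 320.4718, 123.6538.
Field (20°×10°, letters A–R): lon ⌊320.4718/20⌋ = 16 → Q; lat ⌊123.6538/10⌋ = 12 → M.
Square (2°×1°, digits 0–9): lon ⌊0.4718/2⌋ = 0; lat ⌊3.6538/1⌋ = 3.
Subsquare (5′×2.5′, letters a–x): lon ⌊0.4718/0.0833333⌋ = 5 → f; lat ⌊0.6538/0.0416667⌋ = 15 → p.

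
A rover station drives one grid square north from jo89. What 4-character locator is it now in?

JP80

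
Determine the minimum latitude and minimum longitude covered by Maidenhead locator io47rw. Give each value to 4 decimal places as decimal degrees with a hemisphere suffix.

57.9167° N, 10.5833° W

Field I=8, O=14: +8·20° lon, +14·10° lat → SW at lon -20°, lat 50°.
Square 4, 7: +4·2° lon, +7·1° lat → SW at lon -12°, lat 57°.
Subsquare r=17, w=22: +17·0.0833333° lon, +22·0.0416667° lat → SW at lon -10.5833°, lat 57.9167°.
latitude 57.9167° N, longitude 10.5833° W.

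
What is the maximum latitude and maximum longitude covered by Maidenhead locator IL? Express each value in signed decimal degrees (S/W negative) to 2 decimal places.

30.00, 0.00

Field I=8, L=11: +8·20° lon, +11·10° lat → SW at lon -20°, lat 20°.
Cell spans 20° lon × 10° lat. NE corner is SW corner plus one full cell.
latitude 30.00, longitude 0.00.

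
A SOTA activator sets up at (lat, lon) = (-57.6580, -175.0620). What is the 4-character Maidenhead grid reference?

AD22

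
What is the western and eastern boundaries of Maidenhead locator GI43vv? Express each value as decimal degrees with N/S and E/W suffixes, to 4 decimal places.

Field G=6, I=8: +6·20° lon, +8·10° lat → SW at lon -60°, lat -10°.
Square 4, 3: +4·2° lon, +3·1° lat → SW at lon -52°, lat -7°.
Subsquare v=21, v=21: +21·0.0833333° lon, +21·0.0416667° lat → SW at lon -50.25°, lat -6.125°.
Cell spans 0.0833333° lon × 0.0416667° lat.
west 50.2500° W, east 50.1667° W.

50.2500° W, 50.1667° W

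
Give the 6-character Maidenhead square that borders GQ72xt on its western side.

GQ72wt

Longitude subsquare x = 23; −1 → 22 = w.
The latitude characters are unchanged.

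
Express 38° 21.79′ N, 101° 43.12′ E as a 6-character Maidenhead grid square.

OM08ui

Shift to the Maidenhead origin (180°W, 90°S): lon 281.7187, lat 128.3632.
Field (20°×10°, letters A–R): lon ⌊281.7187/20⌋ = 14 → O; lat ⌊128.3632/10⌋ = 12 → M.
Square (2°×1°, digits 0–9): lon ⌊1.7187/2⌋ = 0; lat ⌊8.3632/1⌋ = 8.
Subsquare (5′×2.5′, letters a–x): lon ⌊1.7187/0.0833333⌋ = 20 → u; lat ⌊0.3632/0.0416667⌋ = 8 → i.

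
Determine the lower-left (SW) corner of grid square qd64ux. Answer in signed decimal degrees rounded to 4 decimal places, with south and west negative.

-55.0417, 153.6667

Field Q=16, D=3: +16·20° lon, +3·10° lat → SW at lon 140°, lat -60°.
Square 6, 4: +6·2° lon, +4·1° lat → SW at lon 152°, lat -56°.
Subsquare u=20, x=23: +20·0.0833333° lon, +23·0.0416667° lat → SW at lon 153.667°, lat -55.0417°.
latitude -55.0417, longitude 153.6667.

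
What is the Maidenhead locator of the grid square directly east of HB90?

Longitude square 9; +1 → 10, wraps to 0, carry into field.
Longitude field H = 7; +1 → 8 = I.
The latitude characters are unchanged.

IB00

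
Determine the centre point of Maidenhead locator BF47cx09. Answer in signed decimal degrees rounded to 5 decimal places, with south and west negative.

-32.00208, -151.82917

Field B=1, F=5: +1·20° lon, +5·10° lat → SW at lon -160°, lat -40°.
Square 4, 7: +4·2° lon, +7·1° lat → SW at lon -152°, lat -33°.
Subsquare c=2, x=23: +2·0.0833333° lon, +23·0.0416667° lat → SW at lon -151.833°, lat -32.0417°.
Extended square 0, 9: +0·0.00833333° lon, +9·0.00416667° lat → SW at lon -151.833°, lat -32.0042°.
Cell spans 0.00833333° lon × 0.00416667° lat. Centre is SW corner plus half of each.
latitude -32.00208, longitude -151.82917.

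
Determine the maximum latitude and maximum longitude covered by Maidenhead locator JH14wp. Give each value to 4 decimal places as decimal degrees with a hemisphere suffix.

Field J=9, H=7: +9·20° lon, +7·10° lat → SW at lon 0°, lat -20°.
Square 1, 4: +1·2° lon, +4·1° lat → SW at lon 2°, lat -16°.
Subsquare w=22, p=15: +22·0.0833333° lon, +15·0.0416667° lat → SW at lon 3.83333°, lat -15.375°.
Cell spans 0.0833333° lon × 0.0416667° lat. NE corner is SW corner plus one full cell.
latitude 15.3333° S, longitude 3.9167° E.

15.3333° S, 3.9167° E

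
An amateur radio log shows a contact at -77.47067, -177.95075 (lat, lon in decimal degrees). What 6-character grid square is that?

Add 180° to longitude and 90° to latitude: 2.0493, 12.5293.
Field: 2.0493/20 → 0 → A, 12.5293/10 → 1 → B; chars AB.
Square: 2.0493/2 → 1, 2.5293/1 → 2; chars 12.
Subsquare: 0.0493/0.0833333 → 0 → a, 0.5293/0.0416667 → 12 → m; chars am.

AB12am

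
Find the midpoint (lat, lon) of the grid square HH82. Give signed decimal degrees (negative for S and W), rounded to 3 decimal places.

Field H=7, H=7: +7·20° lon, +7·10° lat → SW at lon -40°, lat -20°.
Square 8, 2: +8·2° lon, +2·1° lat → SW at lon -24°, lat -18°.
Cell spans 2° lon × 1° lat. Centre is SW corner plus half of each.
latitude -17.500, longitude -23.000.

-17.500, -23.000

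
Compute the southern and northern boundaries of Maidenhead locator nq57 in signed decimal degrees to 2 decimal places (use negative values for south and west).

Field N=13, Q=16: +13·20° lon, +16·10° lat → SW at lon 80°, lat 70°.
Square 5, 7: +5·2° lon, +7·1° lat → SW at lon 90°, lat 77°.
Cell spans 2° lon × 1° lat.
south 77.00, north 78.00.

77.00, 78.00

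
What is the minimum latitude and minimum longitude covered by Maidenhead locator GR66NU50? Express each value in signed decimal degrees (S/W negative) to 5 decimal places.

86.83333, -46.87500

Field G=6, R=17: +6·20° lon, +17·10° lat → SW at lon -60°, lat 80°.
Square 6, 6: +6·2° lon, +6·1° lat → SW at lon -48°, lat 86°.
Subsquare n=13, u=20: +13·0.0833333° lon, +20·0.0416667° lat → SW at lon -46.9167°, lat 86.8333°.
Extended square 5, 0: +5·0.00833333° lon, +0·0.00416667° lat → SW at lon -46.875°, lat 86.8333°.
latitude 86.83333, longitude -46.87500.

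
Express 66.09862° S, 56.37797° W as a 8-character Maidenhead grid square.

GC13tv46

Shift to the Maidenhead origin (180°W, 90°S): lon 123.62203, lat 23.90138.
Field (20°×10°, letters A–R): lon ⌊123.62203/20⌋ = 6 → G; lat ⌊23.90138/10⌋ = 2 → C.
Square (2°×1°, digits 0–9): lon ⌊3.62203/2⌋ = 1; lat ⌊3.90138/1⌋ = 3.
Subsquare (5′×2.5′, letters a–x): lon ⌊1.62203/0.0833333⌋ = 19 → t; lat ⌊0.90138/0.0416667⌋ = 21 → v.
Extended square (30″×15″, digits 0–9): lon ⌊0.03870/0.00833333⌋ = 4; lat ⌊0.02638/0.00416667⌋ = 6.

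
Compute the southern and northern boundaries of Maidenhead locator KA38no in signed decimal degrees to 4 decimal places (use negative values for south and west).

-81.4167, -81.3750

Field K=10, A=0: +10·20° lon, +0·10° lat → SW at lon 20°, lat -90°.
Square 3, 8: +3·2° lon, +8·1° lat → SW at lon 26°, lat -82°.
Subsquare n=13, o=14: +13·0.0833333° lon, +14·0.0416667° lat → SW at lon 27.0833°, lat -81.4167°.
Cell spans 0.0833333° lon × 0.0416667° lat.
south -81.4167, north -81.3750.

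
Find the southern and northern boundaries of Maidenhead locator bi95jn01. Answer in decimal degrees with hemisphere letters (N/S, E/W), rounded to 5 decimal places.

Field B=1, I=8: +1·20° lon, +8·10° lat → SW at lon -160°, lat -10°.
Square 9, 5: +9·2° lon, +5·1° lat → SW at lon -142°, lat -5°.
Subsquare j=9, n=13: +9·0.0833333° lon, +13·0.0416667° lat → SW at lon -141.25°, lat -4.45833°.
Extended square 0, 1: +0·0.00833333° lon, +1·0.00416667° lat → SW at lon -141.25°, lat -4.45417°.
Cell spans 0.00833333° lon × 0.00416667° lat.
south 4.45417° S, north 4.45000° S.

4.45417° S, 4.45000° S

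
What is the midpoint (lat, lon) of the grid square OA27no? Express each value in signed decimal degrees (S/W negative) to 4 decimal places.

Field O=14, A=0: +14·20° lon, +0·10° lat → SW at lon 100°, lat -90°.
Square 2, 7: +2·2° lon, +7·1° lat → SW at lon 104°, lat -83°.
Subsquare n=13, o=14: +13·0.0833333° lon, +14·0.0416667° lat → SW at lon 105.083°, lat -82.4167°.
Cell spans 0.0833333° lon × 0.0416667° lat. Centre is SW corner plus half of each.
latitude -82.3958, longitude 105.1250.

-82.3958, 105.1250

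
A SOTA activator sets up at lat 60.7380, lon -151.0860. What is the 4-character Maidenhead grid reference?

BP40

Shift to the Maidenhead origin (180°W, 90°S): lon 28.91, lat 150.74.
Field (20°×10°, letters A–R): lon ⌊28.91/20⌋ = 1 → B; lat ⌊150.74/10⌋ = 15 → P.
Square (2°×1°, digits 0–9): lon ⌊8.91/2⌋ = 4; lat ⌊0.74/1⌋ = 0.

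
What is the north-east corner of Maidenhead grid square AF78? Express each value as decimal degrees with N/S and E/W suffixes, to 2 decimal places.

Field A=0, F=5: +0·20° lon, +5·10° lat → SW at lon -180°, lat -40°.
Square 7, 8: +7·2° lon, +8·1° lat → SW at lon -166°, lat -32°.
Cell spans 2° lon × 1° lat. NE corner is SW corner plus one full cell.
latitude 31.00° S, longitude 164.00° W.

31.00° S, 164.00° W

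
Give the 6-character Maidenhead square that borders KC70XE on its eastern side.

Longitude subsquare x = 23; +1 → 24, wraps to 0 = a, carry into square.
Longitude square 7; +1 → 8.
The latitude characters are unchanged.

KC80ae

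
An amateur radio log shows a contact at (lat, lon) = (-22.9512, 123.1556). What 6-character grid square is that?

PG17nb

Add 180° to longitude and 90° to latitude: 303.1556, 67.0488.
Field: lon ⌊303.1556/20⌋ = 15 → P; lat ⌊67.0488/10⌋ = 6 → G.
Square: lon ⌊3.1556/2⌋ = 1; lat ⌊7.0488/1⌋ = 7.
Subsquare: lon ⌊1.1556/0.0833333⌋ = 13 → n; lat ⌊0.0488/0.0416667⌋ = 1 → b.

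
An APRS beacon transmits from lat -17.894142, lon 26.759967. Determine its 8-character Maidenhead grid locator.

Offset from 180°W / 90°S: lon 206.75997°, lat 72.10586°.
Field: 206.75997/20 → 10 → K, 72.10586/10 → 7 → H; chars KH.
Square: 6.75997/2 → 3, 2.10586/1 → 2; chars 32.
Subsquare: 0.75997/0.0833333 → 9 → j, 0.10586/0.0416667 → 2 → c; chars jc.
Extended square: 0.00997/0.00833333 → 1, 0.02252/0.00416667 → 5; chars 15.

KH32jc15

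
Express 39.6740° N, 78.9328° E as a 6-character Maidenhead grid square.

Add 180° to longitude and 90° to latitude: 258.9328, 129.6740.
Field: lon ⌊258.9328/20⌋ = 12 → M; lat ⌊129.6740/10⌋ = 12 → M.
Square: lon ⌊18.9328/2⌋ = 9; lat ⌊9.6740/1⌋ = 9.
Subsquare: lon ⌊0.9328/0.0833333⌋ = 11 → l; lat ⌊0.6740/0.0416667⌋ = 16 → q.

MM99lq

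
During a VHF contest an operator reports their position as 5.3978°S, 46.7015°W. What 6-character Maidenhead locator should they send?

Offset from 180°W / 90°S: lon 133.2985°, lat 84.6022°.
Field: 133.2985/20 → 6 → G, 84.6022/10 → 8 → I; chars GI.
Square: 13.2985/2 → 6, 4.6022/1 → 4; chars 64.
Subsquare: 1.2985/0.0833333 → 15 → p, 0.6022/0.0416667 → 14 → o; chars po.

GI64po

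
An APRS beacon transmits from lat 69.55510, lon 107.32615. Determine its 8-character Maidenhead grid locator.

OP39pn93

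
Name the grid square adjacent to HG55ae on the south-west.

HG45xd

Longitude subsquare a = 0; −1 → -1, wraps to 23 = x, carry into square.
Longitude square 5; −1 → 4.
Latitude subsquare e = 4; −1 → 3 = d.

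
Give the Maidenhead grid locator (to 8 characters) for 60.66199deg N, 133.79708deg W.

Offset from 180°W / 90°S: lon 46.20292°, lat 150.66199°.
Field: 46.20292/20 → 2 → C, 150.66199/10 → 15 → P; chars CP.
Square: 6.20292/2 → 3, 0.66199/1 → 0; chars 30.
Subsquare: 0.20292/0.0833333 → 2 → c, 0.66199/0.0416667 → 15 → p; chars cp.
Extended square: 0.03625/0.00833333 → 4, 0.03699/0.00416667 → 8; chars 48.

CP30cp48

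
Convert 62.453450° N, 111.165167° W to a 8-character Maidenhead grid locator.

Add 180° to longitude and 90° to latitude: 68.83483, 152.45345.
Field: lon ⌊68.83483/20⌋ = 3 → D; lat ⌊152.45345/10⌋ = 15 → P.
Square: lon ⌊8.83483/2⌋ = 4; lat ⌊2.45345/1⌋ = 2.
Subsquare: lon ⌊0.83483/0.0833333⌋ = 10 → k; lat ⌊0.45345/0.0416667⌋ = 10 → k.
Extended square: lon ⌊0.00150/0.00833333⌋ = 0; lat ⌊0.03678/0.00416667⌋ = 8.

DP42kk08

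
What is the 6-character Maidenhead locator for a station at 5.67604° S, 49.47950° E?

LI44rh

Add 180° to longitude and 90° to latitude: 229.4795, 84.3240.
Field: 229.4795/20 → 11 → L, 84.3240/10 → 8 → I; chars LI.
Square: 9.4795/2 → 4, 4.3240/1 → 4; chars 44.
Subsquare: 1.4795/0.0833333 → 17 → r, 0.3240/0.0416667 → 7 → h; chars rh.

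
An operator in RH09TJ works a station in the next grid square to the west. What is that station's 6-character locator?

Longitude subsquare t = 19; −1 → 18 = s.
The latitude characters are unchanged.

RH09sj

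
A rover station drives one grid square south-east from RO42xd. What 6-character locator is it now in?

RO52ac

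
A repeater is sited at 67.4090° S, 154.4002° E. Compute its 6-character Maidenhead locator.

QC72eo

Offset from 180°W / 90°S: lon 334.4002°, lat 22.5910°.
Field: lon ⌊334.4002/20⌋ = 16 → Q; lat ⌊22.5910/10⌋ = 2 → C.
Square: lon ⌊14.4002/2⌋ = 7; lat ⌊2.5910/1⌋ = 2.
Subsquare: lon ⌊0.4002/0.0833333⌋ = 4 → e; lat ⌊0.5910/0.0416667⌋ = 14 → o.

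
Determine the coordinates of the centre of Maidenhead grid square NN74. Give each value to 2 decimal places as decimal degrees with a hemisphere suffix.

44.50° N, 95.00° E

Field N=13, N=13: +13·20° lon, +13·10° lat → SW at lon 80°, lat 40°.
Square 7, 4: +7·2° lon, +4·1° lat → SW at lon 94°, lat 44°.
Cell spans 2° lon × 1° lat. Centre is SW corner plus half of each.
latitude 44.50° N, longitude 95.00° E.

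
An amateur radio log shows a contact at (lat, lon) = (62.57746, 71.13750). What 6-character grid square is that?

MP52nn

Shift to the Maidenhead origin (180°W, 90°S): lon 251.1375, lat 152.5775.
Field (20°×10°, letters A–R): lon ⌊251.1375/20⌋ = 12 → M; lat ⌊152.5775/10⌋ = 15 → P.
Square (2°×1°, digits 0–9): lon ⌊11.1375/2⌋ = 5; lat ⌊2.5775/1⌋ = 2.
Subsquare (5′×2.5′, letters a–x): lon ⌊1.1375/0.0833333⌋ = 13 → n; lat ⌊0.5775/0.0416667⌋ = 13 → n.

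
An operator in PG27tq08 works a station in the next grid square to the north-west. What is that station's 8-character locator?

PG27sq99

Longitude extended square 0; −1 → -1, wraps to 9, carry into subsquare.
Longitude subsquare t = 19; −1 → 18 = s.
Latitude extended square 8; +1 → 9.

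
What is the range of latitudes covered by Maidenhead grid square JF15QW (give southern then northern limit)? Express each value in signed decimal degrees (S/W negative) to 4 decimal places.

-34.0833, -34.0417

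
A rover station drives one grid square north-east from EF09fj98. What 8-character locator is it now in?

EF09gj09

Longitude extended square 9; +1 → 10, wraps to 0, carry into subsquare.
Longitude subsquare f = 5; +1 → 6 = g.
Latitude extended square 8; +1 → 9.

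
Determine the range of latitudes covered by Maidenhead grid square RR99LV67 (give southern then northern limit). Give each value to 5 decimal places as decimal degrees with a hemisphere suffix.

Field R=17, R=17: +17·20° lon, +17·10° lat → SW at lon 160°, lat 80°.
Square 9, 9: +9·2° lon, +9·1° lat → SW at lon 178°, lat 89°.
Subsquare l=11, v=21: +11·0.0833333° lon, +21·0.0416667° lat → SW at lon 178.917°, lat 89.875°.
Extended square 6, 7: +6·0.00833333° lon, +7·0.00416667° lat → SW at lon 178.967°, lat 89.9042°.
Cell spans 0.00833333° lon × 0.00416667° lat.
south 89.90417° N, north 89.90833° N.

89.90417° N, 89.90833° N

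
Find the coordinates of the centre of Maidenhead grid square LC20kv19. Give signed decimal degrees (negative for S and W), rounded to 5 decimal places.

-69.08542, 44.84583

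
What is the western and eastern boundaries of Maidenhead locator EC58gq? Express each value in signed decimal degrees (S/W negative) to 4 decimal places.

-89.5000, -89.4167

Field E=4, C=2: +4·20° lon, +2·10° lat → SW at lon -100°, lat -70°.
Square 5, 8: +5·2° lon, +8·1° lat → SW at lon -90°, lat -62°.
Subsquare g=6, q=16: +6·0.0833333° lon, +16·0.0416667° lat → SW at lon -89.5°, lat -61.3333°.
Cell spans 0.0833333° lon × 0.0416667° lat.
west -89.5000, east -89.4167.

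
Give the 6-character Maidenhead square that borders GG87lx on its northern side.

GG88la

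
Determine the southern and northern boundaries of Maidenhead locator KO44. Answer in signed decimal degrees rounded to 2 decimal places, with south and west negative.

54.00, 55.00

Field K=10, O=14: +10·20° lon, +14·10° lat → SW at lon 20°, lat 50°.
Square 4, 4: +4·2° lon, +4·1° lat → SW at lon 28°, lat 54°.
Cell spans 2° lon × 1° lat.
south 54.00, north 55.00.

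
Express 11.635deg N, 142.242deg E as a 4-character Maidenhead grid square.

QK11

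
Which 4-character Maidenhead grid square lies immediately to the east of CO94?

DO04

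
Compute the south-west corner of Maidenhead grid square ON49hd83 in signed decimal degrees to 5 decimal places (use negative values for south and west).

Field O=14, N=13: +14·20° lon, +13·10° lat → SW at lon 100°, lat 40°.
Square 4, 9: +4·2° lon, +9·1° lat → SW at lon 108°, lat 49°.
Subsquare h=7, d=3: +7·0.0833333° lon, +3·0.0416667° lat → SW at lon 108.583°, lat 49.125°.
Extended square 8, 3: +8·0.00833333° lon, +3·0.00416667° lat → SW at lon 108.65°, lat 49.1375°.
latitude 49.13750, longitude 108.65000.

49.13750, 108.65000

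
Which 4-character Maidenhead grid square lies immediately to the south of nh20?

NG29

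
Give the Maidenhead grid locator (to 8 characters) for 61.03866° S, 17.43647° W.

IC18gx70

Shift to the Maidenhead origin (180°W, 90°S): lon 162.56353, lat 28.96134.
Field: lon ⌊162.56353/20⌋ = 8 → I; lat ⌊28.96134/10⌋ = 2 → C.
Square: lon ⌊2.56353/2⌋ = 1; lat ⌊8.96134/1⌋ = 8.
Subsquare: lon ⌊0.56353/0.0833333⌋ = 6 → g; lat ⌊0.96134/0.0416667⌋ = 23 → x.
Extended square: lon ⌊0.06353/0.00833333⌋ = 7; lat ⌊0.00301/0.00416667⌋ = 0.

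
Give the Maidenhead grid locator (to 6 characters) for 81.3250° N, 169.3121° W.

AR51ih

Add 180° to longitude and 90° to latitude: 10.6879, 171.3250.
Field: 10.6879/20 → 0 → A, 171.3250/10 → 17 → R; chars AR.
Square: 10.6879/2 → 5, 1.3250/1 → 1; chars 51.
Subsquare: 0.6879/0.0833333 → 8 → i, 0.3250/0.0416667 → 7 → h; chars ih.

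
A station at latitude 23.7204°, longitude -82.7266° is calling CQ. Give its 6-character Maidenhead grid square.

Offset from 180°W / 90°S: lon 97.2734°, lat 113.7204°.
Field: 97.2734/20 → 4 → E, 113.7204/10 → 11 → L; chars EL.
Square: 17.2734/2 → 8, 3.7204/1 → 3; chars 83.
Subsquare: 1.2734/0.0833333 → 15 → p, 0.7204/0.0416667 → 17 → r; chars pr.

EL83pr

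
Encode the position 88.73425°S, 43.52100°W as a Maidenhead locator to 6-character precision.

Offset from 180°W / 90°S: lon 136.4790°, lat 1.2657°.
Field (20°×10°, letters A–R): 136.4790/20 → 6 → G, 1.2657/10 → 0 → A; chars GA.
Square (2°×1°, digits 0–9): 16.4790/2 → 8, 1.2657/1 → 1; chars 81.
Subsquare (5′×2.5′, letters a–x): 0.4790/0.0833333 → 5 → f, 0.2657/0.0416667 → 6 → g; chars fg.

GA81fg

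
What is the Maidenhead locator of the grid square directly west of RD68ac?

Longitude subsquare a = 0; −1 → -1, wraps to 23 = x, carry into square.
Longitude square 6; −1 → 5.
The latitude characters are unchanged.

RD58xc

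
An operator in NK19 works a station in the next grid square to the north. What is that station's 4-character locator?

NL10

Latitude square 9; +1 → 10, wraps to 0, carry into field.
Latitude field K = 10; +1 → 11 = L.
The longitude characters are unchanged.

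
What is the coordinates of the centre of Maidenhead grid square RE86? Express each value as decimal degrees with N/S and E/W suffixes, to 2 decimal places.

43.50° S, 177.00° E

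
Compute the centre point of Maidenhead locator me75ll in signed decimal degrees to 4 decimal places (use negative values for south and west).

-44.5208, 74.9583

Field M=12, E=4: +12·20° lon, +4·10° lat → SW at lon 60°, lat -50°.
Square 7, 5: +7·2° lon, +5·1° lat → SW at lon 74°, lat -45°.
Subsquare l=11, l=11: +11·0.0833333° lon, +11·0.0416667° lat → SW at lon 74.9167°, lat -44.5417°.
Cell spans 0.0833333° lon × 0.0416667° lat. Centre is SW corner plus half of each.
latitude -44.5208, longitude 74.9583.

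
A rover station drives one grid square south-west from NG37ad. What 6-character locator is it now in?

NG27xc

Longitude subsquare a = 0; −1 → -1, wraps to 23 = x, carry into square.
Longitude square 3; −1 → 2.
Latitude subsquare d = 3; −1 → 2 = c.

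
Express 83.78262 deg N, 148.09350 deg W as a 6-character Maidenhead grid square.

BR53ws

Shift to the Maidenhead origin (180°W, 90°S): lon 31.9065, lat 173.7826.
Field: 31.9065/20 → 1 → B, 173.7826/10 → 17 → R; chars BR.
Square: 11.9065/2 → 5, 3.7826/1 → 3; chars 53.
Subsquare: 1.9065/0.0833333 → 22 → w, 0.7826/0.0416667 → 18 → s; chars ws.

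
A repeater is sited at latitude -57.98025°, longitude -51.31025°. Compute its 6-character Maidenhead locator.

Add 180° to longitude and 90° to latitude: 128.6898, 32.0198.
Field: 128.6898/20 → 6 → G, 32.0198/10 → 3 → D; chars GD.
Square: 8.6898/2 → 4, 2.0198/1 → 2; chars 42.
Subsquare: 0.6898/0.0833333 → 8 → i, 0.0198/0.0416667 → 0 → a; chars ia.

GD42ia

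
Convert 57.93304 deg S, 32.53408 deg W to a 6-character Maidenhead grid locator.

Shift to the Maidenhead origin (180°W, 90°S): lon 147.4659, lat 32.0670.
Field (20°×10°, letters A–R): lon ⌊147.4659/20⌋ = 7 → H; lat ⌊32.0670/10⌋ = 3 → D.
Square (2°×1°, digits 0–9): lon ⌊7.4659/2⌋ = 3; lat ⌊2.0670/1⌋ = 2.
Subsquare (5′×2.5′, letters a–x): lon ⌊1.4659/0.0833333⌋ = 17 → r; lat ⌊0.0670/0.0416667⌋ = 1 → b.

HD32rb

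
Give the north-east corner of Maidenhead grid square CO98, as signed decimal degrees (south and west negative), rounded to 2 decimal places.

59.00, -120.00

Field C=2, O=14: +2·20° lon, +14·10° lat → SW at lon -140°, lat 50°.
Square 9, 8: +9·2° lon, +8·1° lat → SW at lon -122°, lat 58°.
Cell spans 2° lon × 1° lat. NE corner is SW corner plus one full cell.
latitude 59.00, longitude -120.00.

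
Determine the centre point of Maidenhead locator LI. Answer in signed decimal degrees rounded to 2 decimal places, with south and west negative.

-5.00, 50.00

Field L=11, I=8: +11·20° lon, +8·10° lat → SW at lon 40°, lat -10°.
Cell spans 20° lon × 10° lat. Centre is SW corner plus half of each.
latitude -5.00, longitude 50.00.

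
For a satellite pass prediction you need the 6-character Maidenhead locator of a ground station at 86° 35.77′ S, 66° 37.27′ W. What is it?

FA63qj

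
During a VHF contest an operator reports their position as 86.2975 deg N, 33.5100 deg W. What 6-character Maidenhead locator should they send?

HR36fh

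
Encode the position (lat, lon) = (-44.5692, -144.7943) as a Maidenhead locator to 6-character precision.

BE75ok

Add 180° to longitude and 90° to latitude: 35.2057, 45.4308.
Field: lon ⌊35.2057/20⌋ = 1 → B; lat ⌊45.4308/10⌋ = 4 → E.
Square: lon ⌊15.2057/2⌋ = 7; lat ⌊5.4308/1⌋ = 5.
Subsquare: lon ⌊1.2057/0.0833333⌋ = 14 → o; lat ⌊0.4308/0.0416667⌋ = 10 → k.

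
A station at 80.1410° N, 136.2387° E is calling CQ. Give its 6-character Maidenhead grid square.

Offset from 180°W / 90°S: lon 316.2387°, lat 170.1410°.
Field (20°×10°, letters A–R): lon ⌊316.2387/20⌋ = 15 → P; lat ⌊170.1410/10⌋ = 17 → R.
Square (2°×1°, digits 0–9): lon ⌊16.2387/2⌋ = 8; lat ⌊0.1410/1⌋ = 0.
Subsquare (5′×2.5′, letters a–x): lon ⌊0.2387/0.0833333⌋ = 2 → c; lat ⌊0.1410/0.0416667⌋ = 3 → d.

PR80cd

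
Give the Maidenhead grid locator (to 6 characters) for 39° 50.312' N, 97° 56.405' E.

NM89xu

Offset from 180°W / 90°S: lon 277.9401°, lat 129.8385°.
Field (20°×10°, letters A–R): lon ⌊277.9401/20⌋ = 13 → N; lat ⌊129.8385/10⌋ = 12 → M.
Square (2°×1°, digits 0–9): lon ⌊17.9401/2⌋ = 8; lat ⌊9.8385/1⌋ = 9.
Subsquare (5′×2.5′, letters a–x): lon ⌊1.9401/0.0833333⌋ = 23 → x; lat ⌊0.8385/0.0416667⌋ = 20 → u.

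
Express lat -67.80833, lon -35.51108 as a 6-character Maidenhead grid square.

Offset from 180°W / 90°S: lon 144.4889°, lat 22.1917°.
Field: lon ⌊144.4889/20⌋ = 7 → H; lat ⌊22.1917/10⌋ = 2 → C.
Square: lon ⌊4.4889/2⌋ = 2; lat ⌊2.1917/1⌋ = 2.
Subsquare: lon ⌊0.4889/0.0833333⌋ = 5 → f; lat ⌊0.1917/0.0416667⌋ = 4 → e.

HC22fe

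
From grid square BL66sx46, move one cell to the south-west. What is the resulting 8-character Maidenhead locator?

BL66sx35

Longitude extended square 4; −1 → 3.
Latitude extended square 6; −1 → 5.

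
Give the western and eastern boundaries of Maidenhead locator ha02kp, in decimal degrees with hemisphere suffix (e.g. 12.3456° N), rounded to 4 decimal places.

Field H=7, A=0: +7·20° lon, +0·10° lat → SW at lon -40°, lat -90°.
Square 0, 2: +0·2° lon, +2·1° lat → SW at lon -40°, lat -88°.
Subsquare k=10, p=15: +10·0.0833333° lon, +15·0.0416667° lat → SW at lon -39.1667°, lat -87.375°.
Cell spans 0.0833333° lon × 0.0416667° lat.
west 39.1667° W, east 39.0833° W.

39.1667° W, 39.0833° W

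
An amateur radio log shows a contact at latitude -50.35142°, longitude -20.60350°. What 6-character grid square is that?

HD99qp

Shift to the Maidenhead origin (180°W, 90°S): lon 159.3965, lat 39.6486.
Field: lon ⌊159.3965/20⌋ = 7 → H; lat ⌊39.6486/10⌋ = 3 → D.
Square: lon ⌊19.3965/2⌋ = 9; lat ⌊9.6486/1⌋ = 9.
Subsquare: lon ⌊1.3965/0.0833333⌋ = 16 → q; lat ⌊0.6486/0.0416667⌋ = 15 → p.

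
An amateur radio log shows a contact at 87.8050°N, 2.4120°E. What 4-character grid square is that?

JR17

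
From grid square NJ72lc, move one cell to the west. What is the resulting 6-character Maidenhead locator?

NJ72kc

Longitude subsquare l = 11; −1 → 10 = k.
The latitude characters are unchanged.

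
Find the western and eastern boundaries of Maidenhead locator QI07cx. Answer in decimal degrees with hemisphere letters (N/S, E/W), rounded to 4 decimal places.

140.1667° E, 140.2500° E

Field Q=16, I=8: +16·20° lon, +8·10° lat → SW at lon 140°, lat -10°.
Square 0, 7: +0·2° lon, +7·1° lat → SW at lon 140°, lat -3°.
Subsquare c=2, x=23: +2·0.0833333° lon, +23·0.0416667° lat → SW at lon 140.167°, lat -2.04167°.
Cell spans 0.0833333° lon × 0.0416667° lat.
west 140.1667° E, east 140.2500° E.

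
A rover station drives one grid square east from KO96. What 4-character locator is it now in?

Longitude square 9; +1 → 10, wraps to 0, carry into field.
Longitude field K = 10; +1 → 11 = L.
The latitude characters are unchanged.

LO06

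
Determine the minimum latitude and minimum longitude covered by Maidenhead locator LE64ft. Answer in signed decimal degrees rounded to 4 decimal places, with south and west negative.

-45.2083, 52.4167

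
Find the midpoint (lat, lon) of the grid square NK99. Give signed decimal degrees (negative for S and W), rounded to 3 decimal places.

19.500, 99.000

Field N=13, K=10: +13·20° lon, +10·10° lat → SW at lon 80°, lat 10°.
Square 9, 9: +9·2° lon, +9·1° lat → SW at lon 98°, lat 19°.
Cell spans 2° lon × 1° lat. Centre is SW corner plus half of each.
latitude 19.500, longitude 99.000.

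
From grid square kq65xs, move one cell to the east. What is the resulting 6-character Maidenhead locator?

Longitude subsquare x = 23; +1 → 24, wraps to 0 = a, carry into square.
Longitude square 6; +1 → 7.
The latitude characters are unchanged.

KQ75as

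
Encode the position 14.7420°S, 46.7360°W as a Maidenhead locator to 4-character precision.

GH65

Shift to the Maidenhead origin (180°W, 90°S): lon 133.26, lat 75.26.
Field: lon ⌊133.26/20⌋ = 6 → G; lat ⌊75.26/10⌋ = 7 → H.
Square: lon ⌊13.26/2⌋ = 6; lat ⌊5.26/1⌋ = 5.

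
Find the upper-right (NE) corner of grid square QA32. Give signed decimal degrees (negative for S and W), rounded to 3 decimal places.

-87.000, 148.000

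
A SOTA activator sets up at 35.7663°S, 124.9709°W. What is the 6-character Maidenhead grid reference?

CF74mf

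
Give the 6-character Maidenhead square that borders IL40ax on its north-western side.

IL31xa

Longitude subsquare a = 0; −1 → -1, wraps to 23 = x, carry into square.
Longitude square 4; −1 → 3.
Latitude subsquare x = 23; +1 → 24, wraps to 0 = a, carry into square.
Latitude square 0; +1 → 1.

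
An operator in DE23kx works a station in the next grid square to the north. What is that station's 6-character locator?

DE24ka

Latitude subsquare x = 23; +1 → 24, wraps to 0 = a, carry into square.
Latitude square 3; +1 → 4.
The longitude characters are unchanged.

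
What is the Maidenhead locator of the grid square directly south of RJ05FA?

Latitude subsquare a = 0; −1 → -1, wraps to 23 = x, carry into square.
Latitude square 5; −1 → 4.
The longitude characters are unchanged.

RJ04fx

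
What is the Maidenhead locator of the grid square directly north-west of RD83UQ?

RD83tr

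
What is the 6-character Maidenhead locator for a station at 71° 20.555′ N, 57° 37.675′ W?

Offset from 180°W / 90°S: lon 122.3721°, lat 161.3426°.
Field (20°×10°, letters A–R): 122.3721/20 → 6 → G, 161.3426/10 → 16 → Q; chars GQ.
Square (2°×1°, digits 0–9): 2.3721/2 → 1, 1.3426/1 → 1; chars 11.
Subsquare (5′×2.5′, letters a–x): 0.3721/0.0833333 → 4 → e, 0.3426/0.0416667 → 8 → i; chars ei.

GQ11ei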